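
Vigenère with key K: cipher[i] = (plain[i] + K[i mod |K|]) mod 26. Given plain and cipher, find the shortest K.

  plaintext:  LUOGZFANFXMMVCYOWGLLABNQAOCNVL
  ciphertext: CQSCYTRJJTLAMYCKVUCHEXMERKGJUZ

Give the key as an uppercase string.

RWEWZO

  i= 0: C-L = 17 → R
  i= 1: Q-U = 22 → W
  i= 2: S-O =  4 → E
  i= 3: C-G = 22 → W
  i= 4: Y-Z = 25 → Z
  i= 5: T-F = 14 → O
  i= 6: R-A = 17 → R
  i= 7: J-N = 22 → W
  i= 8: J-F =  4 → E
  i= 9: T-X = 22 → W
  i=10: L-M = 25 → Z
  i=11: A-M = 14 → O
  i=12: M-V = 17 → R
  i=13: Y-C = 22 → W
  i=14: C-Y =  4 → E
  i=15: K-O = 22 → W
  i=16: V-W = 25 → Z
  i=17: U-G = 14 → O
  i=18: C-L = 17 → R
  i=19: H-L = 22 → W
  i=20: E-A =  4 → E
  i=21: X-B = 22 → W
  i=22: M-N = 25 → Z
  i=23: E-Q = 14 → O
  i=24: R-A = 17 → R
  i=25: K-O = 22 → W
  i=26: G-C =  4 → E
  i=27: J-N = 22 → W
  i=28: U-V = 25 → Z
  i=29: Z-L = 14 → O
  shifts repeat with period 6: RWEWZO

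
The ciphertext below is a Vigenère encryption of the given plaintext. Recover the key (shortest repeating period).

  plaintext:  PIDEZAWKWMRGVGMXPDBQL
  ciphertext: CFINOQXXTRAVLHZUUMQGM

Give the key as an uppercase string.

NXFJPQB

  i= 0: C-P = 13 → N
  i= 1: F-I = 23 → X
  i= 2: I-D =  5 → F
  i= 3: N-E =  9 → J
  i= 4: O-Z = 15 → P
  i= 5: Q-A = 16 → Q
  i= 6: X-W =  1 → B
  i= 7: X-K = 13 → N
  i= 8: T-W = 23 → X
  i= 9: R-M =  5 → F
  i=10: A-R =  9 → J
  i=11: V-G = 15 → P
  i=12: L-V = 16 → Q
  i=13: H-G =  1 → B
  i=14: Z-M = 13 → N
  i=15: U-X = 23 → X
  i=16: U-P =  5 → F
  i=17: M-D =  9 → J
  i=18: Q-B = 15 → P
  i=19: G-Q = 16 → Q
  i=20: M-L =  1 → B
  shifts repeat with period 7: NXFJPQB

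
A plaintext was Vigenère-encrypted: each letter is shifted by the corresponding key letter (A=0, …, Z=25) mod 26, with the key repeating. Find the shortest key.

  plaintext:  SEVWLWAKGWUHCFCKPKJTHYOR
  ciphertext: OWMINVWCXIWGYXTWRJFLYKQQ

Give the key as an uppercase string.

  i= 0: O-S = 22 → W
  i= 1: W-E = 18 → S
  i= 2: M-V = 17 → R
  i= 3: I-W = 12 → M
  i= 4: N-L =  2 → C
  i= 5: V-W = 25 → Z
  i= 6: W-A = 22 → W
  i= 7: C-K = 18 → S
  i= 8: X-G = 17 → R
  i= 9: I-W = 12 → M
  i=10: W-U =  2 → C
  i=11: G-H = 25 → Z
  i=12: Y-C = 22 → W
  i=13: X-F = 18 → S
  i=14: T-C = 17 → R
  i=15: W-K = 12 → M
  i=16: R-P =  2 → C
  i=17: J-K = 25 → Z
  i=18: F-J = 22 → W
  i=19: L-T = 18 → S
  i=20: Y-H = 17 → R
  i=21: K-Y = 12 → M
  i=22: Q-O =  2 → C
  i=23: Q-R = 25 → Z
  shifts repeat with period 6: WSRMCZ

WSRMCZ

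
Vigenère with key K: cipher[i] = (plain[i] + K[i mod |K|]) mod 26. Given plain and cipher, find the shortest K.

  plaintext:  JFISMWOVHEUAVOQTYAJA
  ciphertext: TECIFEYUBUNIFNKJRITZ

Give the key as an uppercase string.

  i= 0: T-J = 10 → K
  i= 1: E-F = 25 → Z
  i= 2: C-I = 20 → U
  i= 3: I-S = 16 → Q
  i= 4: F-M = 19 → T
  i= 5: E-W =  8 → I
  i= 6: Y-O = 10 → K
  i= 7: U-V = 25 → Z
  i= 8: B-H = 20 → U
  i= 9: U-E = 16 → Q
  i=10: N-U = 19 → T
  i=11: I-A =  8 → I
  i=12: F-V = 10 → K
  i=13: N-O = 25 → Z
  i=14: K-Q = 20 → U
  i=15: J-T = 16 → Q
  i=16: R-Y = 19 → T
  i=17: I-A =  8 → I
  i=18: T-J = 10 → K
  i=19: Z-A = 25 → Z
  shifts repeat with period 6: KZUQTI

KZUQTI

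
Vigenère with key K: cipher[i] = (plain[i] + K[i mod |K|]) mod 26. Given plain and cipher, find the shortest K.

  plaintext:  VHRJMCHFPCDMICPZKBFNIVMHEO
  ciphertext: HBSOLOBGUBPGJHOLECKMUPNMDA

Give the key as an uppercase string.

MUBFZ

  i= 0: H-V = 12 → M
  i= 1: B-H = 20 → U
  i= 2: S-R =  1 → B
  i= 3: O-J =  5 → F
  i= 4: L-M = 25 → Z
  i= 5: O-C = 12 → M
  i= 6: B-H = 20 → U
  i= 7: G-F =  1 → B
  i= 8: U-P =  5 → F
  i= 9: B-C = 25 → Z
  i=10: P-D = 12 → M
  i=11: G-M = 20 → U
  i=12: J-I =  1 → B
  i=13: H-C =  5 → F
  i=14: O-P = 25 → Z
  i=15: L-Z = 12 → M
  i=16: E-K = 20 → U
  i=17: C-B =  1 → B
  i=18: K-F =  5 → F
  i=19: M-N = 25 → Z
  i=20: U-I = 12 → M
  i=21: P-V = 20 → U
  i=22: N-M =  1 → B
  i=23: M-H =  5 → F
  i=24: D-E = 25 → Z
  i=25: A-O = 12 → M
  shifts repeat with period 5: MUBFZ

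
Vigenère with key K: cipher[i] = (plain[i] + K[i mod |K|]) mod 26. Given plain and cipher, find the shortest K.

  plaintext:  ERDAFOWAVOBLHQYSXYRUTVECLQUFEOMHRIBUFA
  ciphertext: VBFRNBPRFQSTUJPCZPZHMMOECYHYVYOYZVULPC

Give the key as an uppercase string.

  i= 0: V-E = 17 → R
  i= 1: B-R = 10 → K
  i= 2: F-D =  2 → C
  i= 3: R-A = 17 → R
  i= 4: N-F =  8 → I
  i= 5: B-O = 13 → N
  i= 6: P-W = 19 → T
  i= 7: R-A = 17 → R
  i= 8: F-V = 10 → K
  i= 9: Q-O =  2 → C
  i=10: S-B = 17 → R
  i=11: T-L =  8 → I
  i=12: U-H = 13 → N
  i=13: J-Q = 19 → T
  i=14: P-Y = 17 → R
  i=15: C-S = 10 → K
  i=16: Z-X =  2 → C
  i=17: P-Y = 17 → R
  i=18: Z-R =  8 → I
  i=19: H-U = 13 → N
  i=20: M-T = 19 → T
  i=21: M-V = 17 → R
  i=22: O-E = 10 → K
  i=23: E-C =  2 → C
  i=24: C-L = 17 → R
  i=25: Y-Q =  8 → I
  i=26: H-U = 13 → N
  i=27: Y-F = 19 → T
  i=28: V-E = 17 → R
  i=29: Y-O = 10 → K
  i=30: O-M =  2 → C
  i=31: Y-H = 17 → R
  i=32: Z-R =  8 → I
  i=33: V-I = 13 → N
  i=34: U-B = 19 → T
  i=35: L-U = 17 → R
  i=36: P-F = 10 → K
  i=37: C-A =  2 → C
  shifts repeat with period 7: RKCRINT

RKCRINT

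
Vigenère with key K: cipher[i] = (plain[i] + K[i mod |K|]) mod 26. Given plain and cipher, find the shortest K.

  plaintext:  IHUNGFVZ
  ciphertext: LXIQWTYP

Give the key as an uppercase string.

  i= 0: L-I =  3 → D
  i= 1: X-H = 16 → Q
  i= 2: I-U = 14 → O
  i= 3: Q-N =  3 → D
  i= 4: W-G = 16 → Q
  i= 5: T-F = 14 → O
  i= 6: Y-V =  3 → D
  i= 7: P-Z = 16 → Q
  shifts repeat with period 3: DQO

DQO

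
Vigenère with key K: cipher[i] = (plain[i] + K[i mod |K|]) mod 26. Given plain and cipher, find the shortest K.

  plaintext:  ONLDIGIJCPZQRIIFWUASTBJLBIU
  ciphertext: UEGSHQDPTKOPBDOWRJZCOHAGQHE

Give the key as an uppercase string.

GRVPZKV

  i= 0: U-O =  6 → G
  i= 1: E-N = 17 → R
  i= 2: G-L = 21 → V
  i= 3: S-D = 15 → P
  i= 4: H-I = 25 → Z
  i= 5: Q-G = 10 → K
  i= 6: D-I = 21 → V
  i= 7: P-J =  6 → G
  i= 8: T-C = 17 → R
  i= 9: K-P = 21 → V
  i=10: O-Z = 15 → P
  i=11: P-Q = 25 → Z
  i=12: B-R = 10 → K
  i=13: D-I = 21 → V
  i=14: O-I =  6 → G
  i=15: W-F = 17 → R
  i=16: R-W = 21 → V
  i=17: J-U = 15 → P
  i=18: Z-A = 25 → Z
  i=19: C-S = 10 → K
  i=20: O-T = 21 → V
  i=21: H-B =  6 → G
  i=22: A-J = 17 → R
  i=23: G-L = 21 → V
  i=24: Q-B = 15 → P
  i=25: H-I = 25 → Z
  i=26: E-U = 10 → K
  shifts repeat with period 7: GRVPZKV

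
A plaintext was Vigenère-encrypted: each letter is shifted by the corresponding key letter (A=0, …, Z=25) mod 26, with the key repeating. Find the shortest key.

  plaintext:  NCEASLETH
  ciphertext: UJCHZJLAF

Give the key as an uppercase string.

  i= 0: U-N =  7 → H
  i= 1: J-C =  7 → H
  i= 2: C-E = 24 → Y
  i= 3: H-A =  7 → H
  i= 4: Z-S =  7 → H
  i= 5: J-L = 24 → Y
  i= 6: L-E =  7 → H
  i= 7: A-T =  7 → H
  i= 8: F-H = 24 → Y
  shifts repeat with period 3: HHY

HHY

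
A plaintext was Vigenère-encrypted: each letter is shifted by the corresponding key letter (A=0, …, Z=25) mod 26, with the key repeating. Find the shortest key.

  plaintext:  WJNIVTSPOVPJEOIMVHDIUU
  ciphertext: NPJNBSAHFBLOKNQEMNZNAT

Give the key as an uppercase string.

  i= 0: N-W = 17 → R
  i= 1: P-J =  6 → G
  i= 2: J-N = 22 → W
  i= 3: N-I =  5 → F
  i= 4: B-V =  6 → G
  i= 5: S-T = 25 → Z
  i= 6: A-S =  8 → I
  i= 7: H-P = 18 → S
  i= 8: F-O = 17 → R
  i= 9: B-V =  6 → G
  i=10: L-P = 22 → W
  i=11: O-J =  5 → F
  i=12: K-E =  6 → G
  i=13: N-O = 25 → Z
  i=14: Q-I =  8 → I
  i=15: E-M = 18 → S
  i=16: M-V = 17 → R
  i=17: N-H =  6 → G
  i=18: Z-D = 22 → W
  i=19: N-I =  5 → F
  i=20: A-U =  6 → G
  i=21: T-U = 25 → Z
  shifts repeat with period 8: RGWFGZIS

RGWFGZIS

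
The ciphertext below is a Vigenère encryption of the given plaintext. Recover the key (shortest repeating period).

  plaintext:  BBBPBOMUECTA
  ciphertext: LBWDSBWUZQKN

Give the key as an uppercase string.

KAVORN

  i= 0: L-B = 10 → K
  i= 1: B-B =  0 → A
  i= 2: W-B = 21 → V
  i= 3: D-P = 14 → O
  i= 4: S-B = 17 → R
  i= 5: B-O = 13 → N
  i= 6: W-M = 10 → K
  i= 7: U-U =  0 → A
  i= 8: Z-E = 21 → V
  i= 9: Q-C = 14 → O
  i=10: K-T = 17 → R
  i=11: N-A = 13 → N
  shifts repeat with period 6: KAVORN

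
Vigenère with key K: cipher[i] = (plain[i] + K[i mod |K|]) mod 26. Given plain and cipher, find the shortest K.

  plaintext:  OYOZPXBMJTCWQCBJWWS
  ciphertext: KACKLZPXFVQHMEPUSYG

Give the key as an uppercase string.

  i= 0: K-O = 22 → W
  i= 1: A-Y =  2 → C
  i= 2: C-O = 14 → O
  i= 3: K-Z = 11 → L
  i= 4: L-P = 22 → W
  i= 5: Z-X =  2 → C
  i= 6: P-B = 14 → O
  i= 7: X-M = 11 → L
  i= 8: F-J = 22 → W
  i= 9: V-T =  2 → C
  i=10: Q-C = 14 → O
  i=11: H-W = 11 → L
  i=12: M-Q = 22 → W
  i=13: E-C =  2 → C
  i=14: P-B = 14 → O
  i=15: U-J = 11 → L
  i=16: S-W = 22 → W
  i=17: Y-W =  2 → C
  i=18: G-S = 14 → O
  shifts repeat with period 4: WCOL

WCOL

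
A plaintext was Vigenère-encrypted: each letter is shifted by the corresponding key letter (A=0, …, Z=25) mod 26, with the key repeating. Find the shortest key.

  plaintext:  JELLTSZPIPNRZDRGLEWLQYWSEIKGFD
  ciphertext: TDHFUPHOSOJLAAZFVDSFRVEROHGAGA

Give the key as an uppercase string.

KZWUBXIZ

  i= 0: T-J = 10 → K
  i= 1: D-E = 25 → Z
  i= 2: H-L = 22 → W
  i= 3: F-L = 20 → U
  i= 4: U-T =  1 → B
  i= 5: P-S = 23 → X
  i= 6: H-Z =  8 → I
  i= 7: O-P = 25 → Z
  i= 8: S-I = 10 → K
  i= 9: O-P = 25 → Z
  i=10: J-N = 22 → W
  i=11: L-R = 20 → U
  i=12: A-Z =  1 → B
  i=13: A-D = 23 → X
  i=14: Z-R =  8 → I
  i=15: F-G = 25 → Z
  i=16: V-L = 10 → K
  i=17: D-E = 25 → Z
  i=18: S-W = 22 → W
  i=19: F-L = 20 → U
  i=20: R-Q =  1 → B
  i=21: V-Y = 23 → X
  i=22: E-W =  8 → I
  i=23: R-S = 25 → Z
  i=24: O-E = 10 → K
  i=25: H-I = 25 → Z
  i=26: G-K = 22 → W
  i=27: A-G = 20 → U
  i=28: G-F =  1 → B
  i=29: A-D = 23 → X
  shifts repeat with period 8: KZWUBXIZ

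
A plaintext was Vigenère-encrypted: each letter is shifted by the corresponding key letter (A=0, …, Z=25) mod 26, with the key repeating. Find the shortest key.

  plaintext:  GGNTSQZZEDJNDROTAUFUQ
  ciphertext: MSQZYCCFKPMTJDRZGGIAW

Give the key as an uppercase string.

GMDG

  i= 0: M-G =  6 → G
  i= 1: S-G = 12 → M
  i= 2: Q-N =  3 → D
  i= 3: Z-T =  6 → G
  i= 4: Y-S =  6 → G
  i= 5: C-Q = 12 → M
  i= 6: C-Z =  3 → D
  i= 7: F-Z =  6 → G
  i= 8: K-E =  6 → G
  i= 9: P-D = 12 → M
  i=10: M-J =  3 → D
  i=11: T-N =  6 → G
  i=12: J-D =  6 → G
  i=13: D-R = 12 → M
  i=14: R-O =  3 → D
  i=15: Z-T =  6 → G
  i=16: G-A =  6 → G
  i=17: G-U = 12 → M
  i=18: I-F =  3 → D
  i=19: A-U =  6 → G
  i=20: W-Q =  6 → G
  shifts repeat with period 4: GMDG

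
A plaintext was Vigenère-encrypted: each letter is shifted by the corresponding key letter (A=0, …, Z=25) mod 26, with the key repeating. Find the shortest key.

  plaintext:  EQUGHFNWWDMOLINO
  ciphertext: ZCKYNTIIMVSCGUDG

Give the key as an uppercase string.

VMQSGO

  i= 0: Z-E = 21 → V
  i= 1: C-Q = 12 → M
  i= 2: K-U = 16 → Q
  i= 3: Y-G = 18 → S
  i= 4: N-H =  6 → G
  i= 5: T-F = 14 → O
  i= 6: I-N = 21 → V
  i= 7: I-W = 12 → M
  i= 8: M-W = 16 → Q
  i= 9: V-D = 18 → S
  i=10: S-M =  6 → G
  i=11: C-O = 14 → O
  i=12: G-L = 21 → V
  i=13: U-I = 12 → M
  i=14: D-N = 16 → Q
  i=15: G-O = 18 → S
  shifts repeat with period 6: VMQSGO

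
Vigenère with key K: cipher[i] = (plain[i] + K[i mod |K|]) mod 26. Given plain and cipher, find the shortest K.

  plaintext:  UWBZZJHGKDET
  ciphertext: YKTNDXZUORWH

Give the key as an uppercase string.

EOSO

  i= 0: Y-U =  4 → E
  i= 1: K-W = 14 → O
  i= 2: T-B = 18 → S
  i= 3: N-Z = 14 → O
  i= 4: D-Z =  4 → E
  i= 5: X-J = 14 → O
  i= 6: Z-H = 18 → S
  i= 7: U-G = 14 → O
  i= 8: O-K =  4 → E
  i= 9: R-D = 14 → O
  i=10: W-E = 18 → S
  i=11: H-T = 14 → O
  shifts repeat with period 4: EOSO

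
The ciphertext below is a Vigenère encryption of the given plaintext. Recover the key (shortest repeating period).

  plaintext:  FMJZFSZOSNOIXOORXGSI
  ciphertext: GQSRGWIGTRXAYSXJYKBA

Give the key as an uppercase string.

BEJS

  i= 0: G-F =  1 → B
  i= 1: Q-M =  4 → E
  i= 2: S-J =  9 → J
  i= 3: R-Z = 18 → S
  i= 4: G-F =  1 → B
  i= 5: W-S =  4 → E
  i= 6: I-Z =  9 → J
  i= 7: G-O = 18 → S
  i= 8: T-S =  1 → B
  i= 9: R-N =  4 → E
  i=10: X-O =  9 → J
  i=11: A-I = 18 → S
  i=12: Y-X =  1 → B
  i=13: S-O =  4 → E
  i=14: X-O =  9 → J
  i=15: J-R = 18 → S
  i=16: Y-X =  1 → B
  i=17: K-G =  4 → E
  i=18: B-S =  9 → J
  i=19: A-I = 18 → S
  shifts repeat with period 4: BEJS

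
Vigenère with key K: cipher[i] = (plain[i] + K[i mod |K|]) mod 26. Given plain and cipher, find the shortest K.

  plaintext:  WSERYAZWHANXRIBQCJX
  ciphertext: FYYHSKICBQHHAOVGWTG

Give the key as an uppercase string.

JGUQUK

  i= 0: F-W =  9 → J
  i= 1: Y-S =  6 → G
  i= 2: Y-E = 20 → U
  i= 3: H-R = 16 → Q
  i= 4: S-Y = 20 → U
  i= 5: K-A = 10 → K
  i= 6: I-Z =  9 → J
  i= 7: C-W =  6 → G
  i= 8: B-H = 20 → U
  i= 9: Q-A = 16 → Q
  i=10: H-N = 20 → U
  i=11: H-X = 10 → K
  i=12: A-R =  9 → J
  i=13: O-I =  6 → G
  i=14: V-B = 20 → U
  i=15: G-Q = 16 → Q
  i=16: W-C = 20 → U
  i=17: T-J = 10 → K
  i=18: G-X =  9 → J
  shifts repeat with period 6: JGUQUK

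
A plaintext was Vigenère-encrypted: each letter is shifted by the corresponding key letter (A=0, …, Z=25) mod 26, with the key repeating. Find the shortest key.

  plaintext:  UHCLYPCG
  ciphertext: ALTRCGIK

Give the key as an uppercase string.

GER

  i= 0: A-U =  6 → G
  i= 1: L-H =  4 → E
  i= 2: T-C = 17 → R
  i= 3: R-L =  6 → G
  i= 4: C-Y =  4 → E
  i= 5: G-P = 17 → R
  i= 6: I-C =  6 → G
  i= 7: K-G =  4 → E
  shifts repeat with period 3: GER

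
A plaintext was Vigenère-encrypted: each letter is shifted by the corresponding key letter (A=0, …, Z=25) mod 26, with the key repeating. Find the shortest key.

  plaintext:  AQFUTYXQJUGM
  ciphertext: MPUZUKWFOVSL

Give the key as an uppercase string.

  i= 0: M-A = 12 → M
  i= 1: P-Q = 25 → Z
  i= 2: U-F = 15 → P
  i= 3: Z-U =  5 → F
  i= 4: U-T =  1 → B
  i= 5: K-Y = 12 → M
  i= 6: W-X = 25 → Z
  i= 7: F-Q = 15 → P
  i= 8: O-J =  5 → F
  i= 9: V-U =  1 → B
  i=10: S-G = 12 → M
  i=11: L-M = 25 → Z
  shifts repeat with period 5: MZPFB

MZPFB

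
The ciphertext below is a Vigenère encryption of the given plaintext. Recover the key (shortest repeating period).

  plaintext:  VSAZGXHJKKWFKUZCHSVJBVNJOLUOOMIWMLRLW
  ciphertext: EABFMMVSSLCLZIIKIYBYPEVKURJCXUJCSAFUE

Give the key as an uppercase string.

JIBGGPO

  i= 0: E-V =  9 → J
  i= 1: A-S =  8 → I
  i= 2: B-A =  1 → B
  i= 3: F-Z =  6 → G
  i= 4: M-G =  6 → G
  i= 5: M-X = 15 → P
  i= 6: V-H = 14 → O
  i= 7: S-J =  9 → J
  i= 8: S-K =  8 → I
  i= 9: L-K =  1 → B
  i=10: C-W =  6 → G
  i=11: L-F =  6 → G
  i=12: Z-K = 15 → P
  i=13: I-U = 14 → O
  i=14: I-Z =  9 → J
  i=15: K-C =  8 → I
  i=16: I-H =  1 → B
  i=17: Y-S =  6 → G
  i=18: B-V =  6 → G
  i=19: Y-J = 15 → P
  i=20: P-B = 14 → O
  i=21: E-V =  9 → J
  i=22: V-N =  8 → I
  i=23: K-J =  1 → B
  i=24: U-O =  6 → G
  i=25: R-L =  6 → G
  i=26: J-U = 15 → P
  i=27: C-O = 14 → O
  i=28: X-O =  9 → J
  i=29: U-M =  8 → I
  i=30: J-I =  1 → B
  i=31: C-W =  6 → G
  i=32: S-M =  6 → G
  i=33: A-L = 15 → P
  i=34: F-R = 14 → O
  i=35: U-L =  9 → J
  i=36: E-W =  8 → I
  shifts repeat with period 7: JIBGGPO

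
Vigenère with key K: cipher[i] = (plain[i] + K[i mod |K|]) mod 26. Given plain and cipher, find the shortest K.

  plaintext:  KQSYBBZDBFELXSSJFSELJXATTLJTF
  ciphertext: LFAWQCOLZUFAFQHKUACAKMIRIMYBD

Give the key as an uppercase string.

BPIYP

  i= 0: L-K =  1 → B
  i= 1: F-Q = 15 → P
  i= 2: A-S =  8 → I
  i= 3: W-Y = 24 → Y
  i= 4: Q-B = 15 → P
  i= 5: C-B =  1 → B
  i= 6: O-Z = 15 → P
  i= 7: L-D =  8 → I
  i= 8: Z-B = 24 → Y
  i= 9: U-F = 15 → P
  i=10: F-E =  1 → B
  i=11: A-L = 15 → P
  i=12: F-X =  8 → I
  i=13: Q-S = 24 → Y
  i=14: H-S = 15 → P
  i=15: K-J =  1 → B
  i=16: U-F = 15 → P
  i=17: A-S =  8 → I
  i=18: C-E = 24 → Y
  i=19: A-L = 15 → P
  i=20: K-J =  1 → B
  i=21: M-X = 15 → P
  i=22: I-A =  8 → I
  i=23: R-T = 24 → Y
  i=24: I-T = 15 → P
  i=25: M-L =  1 → B
  i=26: Y-J = 15 → P
  i=27: B-T =  8 → I
  i=28: D-F = 24 → Y
  shifts repeat with period 5: BPIYP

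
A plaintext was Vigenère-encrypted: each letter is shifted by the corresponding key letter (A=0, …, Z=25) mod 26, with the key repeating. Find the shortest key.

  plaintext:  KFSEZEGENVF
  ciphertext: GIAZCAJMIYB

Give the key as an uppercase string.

WDIVD

  i= 0: G-K = 22 → W
  i= 1: I-F =  3 → D
  i= 2: A-S =  8 → I
  i= 3: Z-E = 21 → V
  i= 4: C-Z =  3 → D
  i= 5: A-E = 22 → W
  i= 6: J-G =  3 → D
  i= 7: M-E =  8 → I
  i= 8: I-N = 21 → V
  i= 9: Y-V =  3 → D
  i=10: B-F = 22 → W
  shifts repeat with period 5: WDIVD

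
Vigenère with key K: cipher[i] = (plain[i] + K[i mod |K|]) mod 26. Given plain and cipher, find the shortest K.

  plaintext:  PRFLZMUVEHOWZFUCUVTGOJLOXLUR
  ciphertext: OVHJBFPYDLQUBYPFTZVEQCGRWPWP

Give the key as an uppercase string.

ZECYCTVD

  i= 0: O-P = 25 → Z
  i= 1: V-R =  4 → E
  i= 2: H-F =  2 → C
  i= 3: J-L = 24 → Y
  i= 4: B-Z =  2 → C
  i= 5: F-M = 19 → T
  i= 6: P-U = 21 → V
  i= 7: Y-V =  3 → D
  i= 8: D-E = 25 → Z
  i= 9: L-H =  4 → E
  i=10: Q-O =  2 → C
  i=11: U-W = 24 → Y
  i=12: B-Z =  2 → C
  i=13: Y-F = 19 → T
  i=14: P-U = 21 → V
  i=15: F-C =  3 → D
  i=16: T-U = 25 → Z
  i=17: Z-V =  4 → E
  i=18: V-T =  2 → C
  i=19: E-G = 24 → Y
  i=20: Q-O =  2 → C
  i=21: C-J = 19 → T
  i=22: G-L = 21 → V
  i=23: R-O =  3 → D
  i=24: W-X = 25 → Z
  i=25: P-L =  4 → E
  i=26: W-U =  2 → C
  i=27: P-R = 24 → Y
  shifts repeat with period 8: ZECYCTVD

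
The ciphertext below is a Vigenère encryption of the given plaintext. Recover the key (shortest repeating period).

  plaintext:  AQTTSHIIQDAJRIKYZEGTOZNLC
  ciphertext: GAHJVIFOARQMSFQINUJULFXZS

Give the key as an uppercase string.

  i= 0: G-A =  6 → G
  i= 1: A-Q = 10 → K
  i= 2: H-T = 14 → O
  i= 3: J-T = 16 → Q
  i= 4: V-S =  3 → D
  i= 5: I-H =  1 → B
  i= 6: F-I = 23 → X
  i= 7: O-I =  6 → G
  i= 8: A-Q = 10 → K
  i= 9: R-D = 14 → O
  i=10: Q-A = 16 → Q
  i=11: M-J =  3 → D
  i=12: S-R =  1 → B
  i=13: F-I = 23 → X
  i=14: Q-K =  6 → G
  i=15: I-Y = 10 → K
  i=16: N-Z = 14 → O
  i=17: U-E = 16 → Q
  i=18: J-G =  3 → D
  i=19: U-T =  1 → B
  i=20: L-O = 23 → X
  i=21: F-Z =  6 → G
  i=22: X-N = 10 → K
  i=23: Z-L = 14 → O
  i=24: S-C = 16 → Q
  shifts repeat with period 7: GKOQDBX

GKOQDBX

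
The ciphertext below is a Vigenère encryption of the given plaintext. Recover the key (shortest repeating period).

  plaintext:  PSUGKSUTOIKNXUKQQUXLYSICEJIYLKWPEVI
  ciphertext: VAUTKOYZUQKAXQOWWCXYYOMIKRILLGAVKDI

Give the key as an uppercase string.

  i= 0: V-P =  6 → G
  i= 1: A-S =  8 → I
  i= 2: U-U =  0 → A
  i= 3: T-G = 13 → N
  i= 4: K-K =  0 → A
  i= 5: O-S = 22 → W
  i= 6: Y-U =  4 → E
  i= 7: Z-T =  6 → G
  i= 8: U-O =  6 → G
  i= 9: Q-I =  8 → I
  i=10: K-K =  0 → A
  i=11: A-N = 13 → N
  i=12: X-X =  0 → A
  i=13: Q-U = 22 → W
  i=14: O-K =  4 → E
  i=15: W-Q =  6 → G
  i=16: W-Q =  6 → G
  i=17: C-U =  8 → I
  i=18: X-X =  0 → A
  i=19: Y-L = 13 → N
  i=20: Y-Y =  0 → A
  i=21: O-S = 22 → W
  i=22: M-I =  4 → E
  i=23: I-C =  6 → G
  i=24: K-E =  6 → G
  i=25: R-J =  8 → I
  i=26: I-I =  0 → A
  i=27: L-Y = 13 → N
  i=28: L-L =  0 → A
  i=29: G-K = 22 → W
  i=30: A-W =  4 → E
  i=31: V-P =  6 → G
  i=32: K-E =  6 → G
  i=33: D-V =  8 → I
  i=34: I-I =  0 → A
  shifts repeat with period 8: GIANAWEG

GIANAWEG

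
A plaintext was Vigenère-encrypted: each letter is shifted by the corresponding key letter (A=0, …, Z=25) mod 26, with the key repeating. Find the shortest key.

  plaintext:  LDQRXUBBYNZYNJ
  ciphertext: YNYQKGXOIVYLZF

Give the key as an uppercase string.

  i= 0: Y-L = 13 → N
  i= 1: N-D = 10 → K
  i= 2: Y-Q =  8 → I
  i= 3: Q-R = 25 → Z
  i= 4: K-X = 13 → N
  i= 5: G-U = 12 → M
  i= 6: X-B = 22 → W
  i= 7: O-B = 13 → N
  i= 8: I-Y = 10 → K
  i= 9: V-N =  8 → I
  i=10: Y-Z = 25 → Z
  i=11: L-Y = 13 → N
  i=12: Z-N = 12 → M
  i=13: F-J = 22 → W
  shifts repeat with period 7: NKIZNMW

NKIZNMW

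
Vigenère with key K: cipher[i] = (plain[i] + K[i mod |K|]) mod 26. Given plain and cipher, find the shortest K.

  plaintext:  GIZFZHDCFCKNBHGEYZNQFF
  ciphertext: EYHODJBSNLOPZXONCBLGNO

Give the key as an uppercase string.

  i= 0: E-G = 24 → Y
  i= 1: Y-I = 16 → Q
  i= 2: H-Z =  8 → I
  i= 3: O-F =  9 → J
  i= 4: D-Z =  4 → E
  i= 5: J-H =  2 → C
  i= 6: B-D = 24 → Y
  i= 7: S-C = 16 → Q
  i= 8: N-F =  8 → I
  i= 9: L-C =  9 → J
  i=10: O-K =  4 → E
  i=11: P-N =  2 → C
  i=12: Z-B = 24 → Y
  i=13: X-H = 16 → Q
  i=14: O-G =  8 → I
  i=15: N-E =  9 → J
  i=16: C-Y =  4 → E
  i=17: B-Z =  2 → C
  i=18: L-N = 24 → Y
  i=19: G-Q = 16 → Q
  i=20: N-F =  8 → I
  i=21: O-F =  9 → J
  shifts repeat with period 6: YQIJEC

YQIJEC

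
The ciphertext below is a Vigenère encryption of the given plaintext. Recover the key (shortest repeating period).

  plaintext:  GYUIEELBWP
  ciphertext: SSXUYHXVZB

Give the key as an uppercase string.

MUD

  i= 0: S-G = 12 → M
  i= 1: S-Y = 20 → U
  i= 2: X-U =  3 → D
  i= 3: U-I = 12 → M
  i= 4: Y-E = 20 → U
  i= 5: H-E =  3 → D
  i= 6: X-L = 12 → M
  i= 7: V-B = 20 → U
  i= 8: Z-W =  3 → D
  i= 9: B-P = 12 → M
  shifts repeat with period 3: MUD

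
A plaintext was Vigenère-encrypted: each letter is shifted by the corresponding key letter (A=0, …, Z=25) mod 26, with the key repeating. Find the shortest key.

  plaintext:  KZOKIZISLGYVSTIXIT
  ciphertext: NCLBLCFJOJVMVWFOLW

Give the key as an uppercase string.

  i= 0: N-K =  3 → D
  i= 1: C-Z =  3 → D
  i= 2: L-O = 23 → X
  i= 3: B-K = 17 → R
  i= 4: L-I =  3 → D
  i= 5: C-Z =  3 → D
  i= 6: F-I = 23 → X
  i= 7: J-S = 17 → R
  i= 8: O-L =  3 → D
  i= 9: J-G =  3 → D
  i=10: V-Y = 23 → X
  i=11: M-V = 17 → R
  i=12: V-S =  3 → D
  i=13: W-T =  3 → D
  i=14: F-I = 23 → X
  i=15: O-X = 17 → R
  i=16: L-I =  3 → D
  i=17: W-T =  3 → D
  shifts repeat with period 4: DDXR

DDXR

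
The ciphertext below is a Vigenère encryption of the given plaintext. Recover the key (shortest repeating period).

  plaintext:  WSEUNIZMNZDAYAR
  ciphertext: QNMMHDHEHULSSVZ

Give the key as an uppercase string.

UVIS

  i= 0: Q-W = 20 → U
  i= 1: N-S = 21 → V
  i= 2: M-E =  8 → I
  i= 3: M-U = 18 → S
  i= 4: H-N = 20 → U
  i= 5: D-I = 21 → V
  i= 6: H-Z =  8 → I
  i= 7: E-M = 18 → S
  i= 8: H-N = 20 → U
  i= 9: U-Z = 21 → V
  i=10: L-D =  8 → I
  i=11: S-A = 18 → S
  i=12: S-Y = 20 → U
  i=13: V-A = 21 → V
  i=14: Z-R =  8 → I
  shifts repeat with period 4: UVIS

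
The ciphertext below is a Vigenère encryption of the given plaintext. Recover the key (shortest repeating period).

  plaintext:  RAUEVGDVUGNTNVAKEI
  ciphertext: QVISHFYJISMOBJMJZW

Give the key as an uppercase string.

  i= 0: Q-R = 25 → Z
  i= 1: V-A = 21 → V
  i= 2: I-U = 14 → O
  i= 3: S-E = 14 → O
  i= 4: H-V = 12 → M
  i= 5: F-G = 25 → Z
  i= 6: Y-D = 21 → V
  i= 7: J-V = 14 → O
  i= 8: I-U = 14 → O
  i= 9: S-G = 12 → M
  i=10: M-N = 25 → Z
  i=11: O-T = 21 → V
  i=12: B-N = 14 → O
  i=13: J-V = 14 → O
  i=14: M-A = 12 → M
  i=15: J-K = 25 → Z
  i=16: Z-E = 21 → V
  i=17: W-I = 14 → O
  shifts repeat with period 5: ZVOOM

ZVOOM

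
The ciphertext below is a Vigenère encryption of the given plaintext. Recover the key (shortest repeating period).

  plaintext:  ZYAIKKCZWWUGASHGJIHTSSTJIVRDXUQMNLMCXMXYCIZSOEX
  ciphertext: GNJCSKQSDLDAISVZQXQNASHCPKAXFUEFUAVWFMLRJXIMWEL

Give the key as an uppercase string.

HPJUIAOT

  i= 0: G-Z =  7 → H
  i= 1: N-Y = 15 → P
  i= 2: J-A =  9 → J
  i= 3: C-I = 20 → U
  i= 4: S-K =  8 → I
  i= 5: K-K =  0 → A
  i= 6: Q-C = 14 → O
  i= 7: S-Z = 19 → T
  i= 8: D-W =  7 → H
  i= 9: L-W = 15 → P
  i=10: D-U =  9 → J
  i=11: A-G = 20 → U
  i=12: I-A =  8 → I
  i=13: S-S =  0 → A
  i=14: V-H = 14 → O
  i=15: Z-G = 19 → T
  i=16: Q-J =  7 → H
  i=17: X-I = 15 → P
  i=18: Q-H =  9 → J
  i=19: N-T = 20 → U
  i=20: A-S =  8 → I
  i=21: S-S =  0 → A
  i=22: H-T = 14 → O
  i=23: C-J = 19 → T
  i=24: P-I =  7 → H
  i=25: K-V = 15 → P
  i=26: A-R =  9 → J
  i=27: X-D = 20 → U
  i=28: F-X =  8 → I
  i=29: U-U =  0 → A
  i=30: E-Q = 14 → O
  i=31: F-M = 19 → T
  i=32: U-N =  7 → H
  i=33: A-L = 15 → P
  i=34: V-M =  9 → J
  i=35: W-C = 20 → U
  i=36: F-X =  8 → I
  i=37: M-M =  0 → A
  i=38: L-X = 14 → O
  i=39: R-Y = 19 → T
  i=40: J-C =  7 → H
  i=41: X-I = 15 → P
  i=42: I-Z =  9 → J
  i=43: M-S = 20 → U
  i=44: W-O =  8 → I
  i=45: E-E =  0 → A
  i=46: L-X = 14 → O
  shifts repeat with period 8: HPJUIAOT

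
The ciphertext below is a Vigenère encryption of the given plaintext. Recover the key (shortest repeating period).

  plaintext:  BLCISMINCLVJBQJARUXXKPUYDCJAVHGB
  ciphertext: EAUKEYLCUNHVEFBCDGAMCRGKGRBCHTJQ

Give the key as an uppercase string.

DPSCMM

  i= 0: E-B =  3 → D
  i= 1: A-L = 15 → P
  i= 2: U-C = 18 → S
  i= 3: K-I =  2 → C
  i= 4: E-S = 12 → M
  i= 5: Y-M = 12 → M
  i= 6: L-I =  3 → D
  i= 7: C-N = 15 → P
  i= 8: U-C = 18 → S
  i= 9: N-L =  2 → C
  i=10: H-V = 12 → M
  i=11: V-J = 12 → M
  i=12: E-B =  3 → D
  i=13: F-Q = 15 → P
  i=14: B-J = 18 → S
  i=15: C-A =  2 → C
  i=16: D-R = 12 → M
  i=17: G-U = 12 → M
  i=18: A-X =  3 → D
  i=19: M-X = 15 → P
  i=20: C-K = 18 → S
  i=21: R-P =  2 → C
  i=22: G-U = 12 → M
  i=23: K-Y = 12 → M
  i=24: G-D =  3 → D
  i=25: R-C = 15 → P
  i=26: B-J = 18 → S
  i=27: C-A =  2 → C
  i=28: H-V = 12 → M
  i=29: T-H = 12 → M
  i=30: J-G =  3 → D
  i=31: Q-B = 15 → P
  shifts repeat with period 6: DPSCMM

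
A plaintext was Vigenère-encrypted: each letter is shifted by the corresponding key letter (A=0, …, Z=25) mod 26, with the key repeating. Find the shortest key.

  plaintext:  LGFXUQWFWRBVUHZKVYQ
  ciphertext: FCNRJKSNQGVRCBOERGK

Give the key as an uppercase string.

  i= 0: F-L = 20 → U
  i= 1: C-G = 22 → W
  i= 2: N-F =  8 → I
  i= 3: R-X = 20 → U
  i= 4: J-U = 15 → P
  i= 5: K-Q = 20 → U
  i= 6: S-W = 22 → W
  i= 7: N-F =  8 → I
  i= 8: Q-W = 20 → U
  i= 9: G-R = 15 → P
  i=10: V-B = 20 → U
  i=11: R-V = 22 → W
  i=12: C-U =  8 → I
  i=13: B-H = 20 → U
  i=14: O-Z = 15 → P
  i=15: E-K = 20 → U
  i=16: R-V = 22 → W
  i=17: G-Y =  8 → I
  i=18: K-Q = 20 → U
  shifts repeat with period 5: UWIUP

UWIUP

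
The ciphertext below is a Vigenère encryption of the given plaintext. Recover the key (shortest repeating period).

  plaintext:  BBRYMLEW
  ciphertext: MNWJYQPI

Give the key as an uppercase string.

  i= 0: M-B = 11 → L
  i= 1: N-B = 12 → M
  i= 2: W-R =  5 → F
  i= 3: J-Y = 11 → L
  i= 4: Y-M = 12 → M
  i= 5: Q-L =  5 → F
  i= 6: P-E = 11 → L
  i= 7: I-W = 12 → M
  shifts repeat with period 3: LMF

LMF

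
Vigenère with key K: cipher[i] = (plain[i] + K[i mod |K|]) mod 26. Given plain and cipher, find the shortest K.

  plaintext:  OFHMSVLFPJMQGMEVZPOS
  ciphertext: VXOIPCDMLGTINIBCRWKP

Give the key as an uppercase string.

HSHWX

  i= 0: V-O =  7 → H
  i= 1: X-F = 18 → S
  i= 2: O-H =  7 → H
  i= 3: I-M = 22 → W
  i= 4: P-S = 23 → X
  i= 5: C-V =  7 → H
  i= 6: D-L = 18 → S
  i= 7: M-F =  7 → H
  i= 8: L-P = 22 → W
  i= 9: G-J = 23 → X
  i=10: T-M =  7 → H
  i=11: I-Q = 18 → S
  i=12: N-G =  7 → H
  i=13: I-M = 22 → W
  i=14: B-E = 23 → X
  i=15: C-V =  7 → H
  i=16: R-Z = 18 → S
  i=17: W-P =  7 → H
  i=18: K-O = 22 → W
  i=19: P-S = 23 → X
  shifts repeat with period 5: HSHWX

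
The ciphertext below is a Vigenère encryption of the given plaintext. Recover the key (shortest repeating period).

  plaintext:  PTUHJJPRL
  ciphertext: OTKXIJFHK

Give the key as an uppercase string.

ZAQQ

  i= 0: O-P = 25 → Z
  i= 1: T-T =  0 → A
  i= 2: K-U = 16 → Q
  i= 3: X-H = 16 → Q
  i= 4: I-J = 25 → Z
  i= 5: J-J =  0 → A
  i= 6: F-P = 16 → Q
  i= 7: H-R = 16 → Q
  i= 8: K-L = 25 → Z
  shifts repeat with period 4: ZAQQ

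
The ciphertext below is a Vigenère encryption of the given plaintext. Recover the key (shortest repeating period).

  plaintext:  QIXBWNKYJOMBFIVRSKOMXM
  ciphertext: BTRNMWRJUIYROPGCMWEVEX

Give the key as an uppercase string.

LLUMQJH

  i= 0: B-Q = 11 → L
  i= 1: T-I = 11 → L
  i= 2: R-X = 20 → U
  i= 3: N-B = 12 → M
  i= 4: M-W = 16 → Q
  i= 5: W-N =  9 → J
  i= 6: R-K =  7 → H
  i= 7: J-Y = 11 → L
  i= 8: U-J = 11 → L
  i= 9: I-O = 20 → U
  i=10: Y-M = 12 → M
  i=11: R-B = 16 → Q
  i=12: O-F =  9 → J
  i=13: P-I =  7 → H
  i=14: G-V = 11 → L
  i=15: C-R = 11 → L
  i=16: M-S = 20 → U
  i=17: W-K = 12 → M
  i=18: E-O = 16 → Q
  i=19: V-M =  9 → J
  i=20: E-X =  7 → H
  i=21: X-M = 11 → L
  shifts repeat with period 7: LLUMQJH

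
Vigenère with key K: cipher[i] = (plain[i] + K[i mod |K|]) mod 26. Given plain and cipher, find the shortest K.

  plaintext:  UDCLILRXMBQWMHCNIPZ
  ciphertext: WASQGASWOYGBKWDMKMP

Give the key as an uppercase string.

  i= 0: W-U =  2 → C
  i= 1: A-D = 23 → X
  i= 2: S-C = 16 → Q
  i= 3: Q-L =  5 → F
  i= 4: G-I = 24 → Y
  i= 5: A-L = 15 → P
  i= 6: S-R =  1 → B
  i= 7: W-X = 25 → Z
  i= 8: O-M =  2 → C
  i= 9: Y-B = 23 → X
  i=10: G-Q = 16 → Q
  i=11: B-W =  5 → F
  i=12: K-M = 24 → Y
  i=13: W-H = 15 → P
  i=14: D-C =  1 → B
  i=15: M-N = 25 → Z
  i=16: K-I =  2 → C
  i=17: M-P = 23 → X
  i=18: P-Z = 16 → Q
  shifts repeat with period 8: CXQFYPBZ

CXQFYPBZ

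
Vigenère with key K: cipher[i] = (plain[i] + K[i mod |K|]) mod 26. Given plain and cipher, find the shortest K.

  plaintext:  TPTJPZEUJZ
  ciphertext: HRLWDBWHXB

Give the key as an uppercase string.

  i= 0: H-T = 14 → O
  i= 1: R-P =  2 → C
  i= 2: L-T = 18 → S
  i= 3: W-J = 13 → N
  i= 4: D-P = 14 → O
  i= 5: B-Z =  2 → C
  i= 6: W-E = 18 → S
  i= 7: H-U = 13 → N
  i= 8: X-J = 14 → O
  i= 9: B-Z =  2 → C
  shifts repeat with period 4: OCSN

OCSN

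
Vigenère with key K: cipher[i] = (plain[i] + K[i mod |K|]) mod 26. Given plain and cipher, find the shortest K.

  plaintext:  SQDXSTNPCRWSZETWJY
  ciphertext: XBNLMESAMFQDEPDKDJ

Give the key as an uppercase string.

FLKOUL

  i= 0: X-S =  5 → F
  i= 1: B-Q = 11 → L
  i= 2: N-D = 10 → K
  i= 3: L-X = 14 → O
  i= 4: M-S = 20 → U
  i= 5: E-T = 11 → L
  i= 6: S-N =  5 → F
  i= 7: A-P = 11 → L
  i= 8: M-C = 10 → K
  i= 9: F-R = 14 → O
  i=10: Q-W = 20 → U
  i=11: D-S = 11 → L
  i=12: E-Z =  5 → F
  i=13: P-E = 11 → L
  i=14: D-T = 10 → K
  i=15: K-W = 14 → O
  i=16: D-J = 20 → U
  i=17: J-Y = 11 → L
  shifts repeat with period 6: FLKOUL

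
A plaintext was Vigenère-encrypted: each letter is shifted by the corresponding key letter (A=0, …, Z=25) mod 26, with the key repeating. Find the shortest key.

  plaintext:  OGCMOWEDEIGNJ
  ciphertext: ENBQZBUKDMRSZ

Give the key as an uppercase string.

  i= 0: E-O = 16 → Q
  i= 1: N-G =  7 → H
  i= 2: B-C = 25 → Z
  i= 3: Q-M =  4 → E
  i= 4: Z-O = 11 → L
  i= 5: B-W =  5 → F
  i= 6: U-E = 16 → Q
  i= 7: K-D =  7 → H
  i= 8: D-E = 25 → Z
  i= 9: M-I =  4 → E
  i=10: R-G = 11 → L
  i=11: S-N =  5 → F
  i=12: Z-J = 16 → Q
  shifts repeat with period 6: QHZELF

QHZELF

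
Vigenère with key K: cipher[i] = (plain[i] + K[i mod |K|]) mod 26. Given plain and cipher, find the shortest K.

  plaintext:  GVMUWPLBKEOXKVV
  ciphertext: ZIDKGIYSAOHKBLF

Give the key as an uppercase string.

  i= 0: Z-G = 19 → T
  i= 1: I-V = 13 → N
  i= 2: D-M = 17 → R
  i= 3: K-U = 16 → Q
  i= 4: G-W = 10 → K
  i= 5: I-P = 19 → T
  i= 6: Y-L = 13 → N
  i= 7: S-B = 17 → R
  i= 8: A-K = 16 → Q
  i= 9: O-E = 10 → K
  i=10: H-O = 19 → T
  i=11: K-X = 13 → N
  i=12: B-K = 17 → R
  i=13: L-V = 16 → Q
  i=14: F-V = 10 → K
  shifts repeat with period 5: TNRQK

TNRQK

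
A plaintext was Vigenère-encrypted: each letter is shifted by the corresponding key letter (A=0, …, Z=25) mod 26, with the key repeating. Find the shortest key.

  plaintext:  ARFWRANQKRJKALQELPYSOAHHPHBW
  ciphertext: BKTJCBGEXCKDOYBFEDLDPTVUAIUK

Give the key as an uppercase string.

BTONL

  i= 0: B-A =  1 → B
  i= 1: K-R = 19 → T
  i= 2: T-F = 14 → O
  i= 3: J-W = 13 → N
  i= 4: C-R = 11 → L
  i= 5: B-A =  1 → B
  i= 6: G-N = 19 → T
  i= 7: E-Q = 14 → O
  i= 8: X-K = 13 → N
  i= 9: C-R = 11 → L
  i=10: K-J =  1 → B
  i=11: D-K = 19 → T
  i=12: O-A = 14 → O
  i=13: Y-L = 13 → N
  i=14: B-Q = 11 → L
  i=15: F-E =  1 → B
  i=16: E-L = 19 → T
  i=17: D-P = 14 → O
  i=18: L-Y = 13 → N
  i=19: D-S = 11 → L
  i=20: P-O =  1 → B
  i=21: T-A = 19 → T
  i=22: V-H = 14 → O
  i=23: U-H = 13 → N
  i=24: A-P = 11 → L
  i=25: I-H =  1 → B
  i=26: U-B = 19 → T
  i=27: K-W = 14 → O
  shifts repeat with period 5: BTONL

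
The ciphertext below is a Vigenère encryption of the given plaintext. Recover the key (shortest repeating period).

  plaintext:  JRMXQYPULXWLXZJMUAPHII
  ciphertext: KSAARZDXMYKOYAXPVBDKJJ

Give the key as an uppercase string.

  i= 0: K-J =  1 → B
  i= 1: S-R =  1 → B
  i= 2: A-M = 14 → O
  i= 3: A-X =  3 → D
  i= 4: R-Q =  1 → B
  i= 5: Z-Y =  1 → B
  i= 6: D-P = 14 → O
  i= 7: X-U =  3 → D
  i= 8: M-L =  1 → B
  i= 9: Y-X =  1 → B
  i=10: K-W = 14 → O
  i=11: O-L =  3 → D
  i=12: Y-X =  1 → B
  i=13: A-Z =  1 → B
  i=14: X-J = 14 → O
  i=15: P-M =  3 → D
  i=16: V-U =  1 → B
  i=17: B-A =  1 → B
  i=18: D-P = 14 → O
  i=19: K-H =  3 → D
  i=20: J-I =  1 → B
  i=21: J-I =  1 → B
  shifts repeat with period 4: BBOD

BBOD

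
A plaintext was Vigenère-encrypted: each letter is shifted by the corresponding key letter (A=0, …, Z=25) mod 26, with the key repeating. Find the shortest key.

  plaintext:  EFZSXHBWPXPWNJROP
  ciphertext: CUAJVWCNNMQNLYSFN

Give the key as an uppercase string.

  i= 0: C-E = 24 → Y
  i= 1: U-F = 15 → P
  i= 2: A-Z =  1 → B
  i= 3: J-S = 17 → R
  i= 4: V-X = 24 → Y
  i= 5: W-H = 15 → P
  i= 6: C-B =  1 → B
  i= 7: N-W = 17 → R
  i= 8: N-P = 24 → Y
  i= 9: M-X = 15 → P
  i=10: Q-P =  1 → B
  i=11: N-W = 17 → R
  i=12: L-N = 24 → Y
  i=13: Y-J = 15 → P
  i=14: S-R =  1 → B
  i=15: F-O = 17 → R
  i=16: N-P = 24 → Y
  shifts repeat with period 4: YPBR

YPBR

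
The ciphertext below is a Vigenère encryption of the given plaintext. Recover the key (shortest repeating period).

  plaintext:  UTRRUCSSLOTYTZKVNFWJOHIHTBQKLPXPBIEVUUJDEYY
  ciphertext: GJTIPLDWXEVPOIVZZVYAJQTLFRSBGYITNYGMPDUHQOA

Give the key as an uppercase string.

MQCRVJLE

  i= 0: G-U = 12 → M
  i= 1: J-T = 16 → Q
  i= 2: T-R =  2 → C
  i= 3: I-R = 17 → R
  i= 4: P-U = 21 → V
  i= 5: L-C =  9 → J
  i= 6: D-S = 11 → L
  i= 7: W-S =  4 → E
  i= 8: X-L = 12 → M
  i= 9: E-O = 16 → Q
  i=10: V-T =  2 → C
  i=11: P-Y = 17 → R
  i=12: O-T = 21 → V
  i=13: I-Z =  9 → J
  i=14: V-K = 11 → L
  i=15: Z-V =  4 → E
  i=16: Z-N = 12 → M
  i=17: V-F = 16 → Q
  i=18: Y-W =  2 → C
  i=19: A-J = 17 → R
  i=20: J-O = 21 → V
  i=21: Q-H =  9 → J
  i=22: T-I = 11 → L
  i=23: L-H =  4 → E
  i=24: F-T = 12 → M
  i=25: R-B = 16 → Q
  i=26: S-Q =  2 → C
  i=27: B-K = 17 → R
  i=28: G-L = 21 → V
  i=29: Y-P =  9 → J
  i=30: I-X = 11 → L
  i=31: T-P =  4 → E
  i=32: N-B = 12 → M
  i=33: Y-I = 16 → Q
  i=34: G-E =  2 → C
  i=35: M-V = 17 → R
  i=36: P-U = 21 → V
  i=37: D-U =  9 → J
  i=38: U-J = 11 → L
  i=39: H-D =  4 → E
  i=40: Q-E = 12 → M
  i=41: O-Y = 16 → Q
  i=42: A-Y =  2 → C
  shifts repeat with period 8: MQCRVJLE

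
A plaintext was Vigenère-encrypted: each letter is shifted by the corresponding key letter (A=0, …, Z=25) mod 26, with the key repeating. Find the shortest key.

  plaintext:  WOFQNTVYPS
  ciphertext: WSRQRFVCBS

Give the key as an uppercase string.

  i= 0: W-W =  0 → A
  i= 1: S-O =  4 → E
  i= 2: R-F = 12 → M
  i= 3: Q-Q =  0 → A
  i= 4: R-N =  4 → E
  i= 5: F-T = 12 → M
  i= 6: V-V =  0 → A
  i= 7: C-Y =  4 → E
  i= 8: B-P = 12 → M
  i= 9: S-S =  0 → A
  shifts repeat with period 3: AEM

AEM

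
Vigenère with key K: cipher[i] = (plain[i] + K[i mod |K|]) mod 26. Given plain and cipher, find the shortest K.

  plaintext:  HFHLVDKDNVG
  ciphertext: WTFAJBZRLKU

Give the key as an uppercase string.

POY

  i= 0: W-H = 15 → P
  i= 1: T-F = 14 → O
  i= 2: F-H = 24 → Y
  i= 3: A-L = 15 → P
  i= 4: J-V = 14 → O
  i= 5: B-D = 24 → Y
  i= 6: Z-K = 15 → P
  i= 7: R-D = 14 → O
  i= 8: L-N = 24 → Y
  i= 9: K-V = 15 → P
  i=10: U-G = 14 → O
  shifts repeat with period 3: POY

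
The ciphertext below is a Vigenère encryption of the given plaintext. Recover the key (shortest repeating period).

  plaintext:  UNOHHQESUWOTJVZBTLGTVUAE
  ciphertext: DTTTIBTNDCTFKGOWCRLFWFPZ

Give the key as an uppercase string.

  i= 0: D-U =  9 → J
  i= 1: T-N =  6 → G
  i= 2: T-O =  5 → F
  i= 3: T-H = 12 → M
  i= 4: I-H =  1 → B
  i= 5: B-Q = 11 → L
  i= 6: T-E = 15 → P
  i= 7: N-S = 21 → V
  i= 8: D-U =  9 → J
  i= 9: C-W =  6 → G
  i=10: T-O =  5 → F
  i=11: F-T = 12 → M
  i=12: K-J =  1 → B
  i=13: G-V = 11 → L
  i=14: O-Z = 15 → P
  i=15: W-B = 21 → V
  i=16: C-T =  9 → J
  i=17: R-L =  6 → G
  i=18: L-G =  5 → F
  i=19: F-T = 12 → M
  i=20: W-V =  1 → B
  i=21: F-U = 11 → L
  i=22: P-A = 15 → P
  i=23: Z-E = 21 → V
  shifts repeat with period 8: JGFMBLPV

JGFMBLPV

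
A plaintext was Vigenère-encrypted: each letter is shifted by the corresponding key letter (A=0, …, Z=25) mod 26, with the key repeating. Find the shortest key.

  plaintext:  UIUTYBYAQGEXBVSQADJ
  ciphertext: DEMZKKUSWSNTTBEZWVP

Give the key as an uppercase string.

  i= 0: D-U =  9 → J
  i= 1: E-I = 22 → W
  i= 2: M-U = 18 → S
  i= 3: Z-T =  6 → G
  i= 4: K-Y = 12 → M
  i= 5: K-B =  9 → J
  i= 6: U-Y = 22 → W
  i= 7: S-A = 18 → S
  i= 8: W-Q =  6 → G
  i= 9: S-G = 12 → M
  i=10: N-E =  9 → J
  i=11: T-X = 22 → W
  i=12: T-B = 18 → S
  i=13: B-V =  6 → G
  i=14: E-S = 12 → M
  i=15: Z-Q =  9 → J
  i=16: W-A = 22 → W
  i=17: V-D = 18 → S
  i=18: P-J =  6 → G
  shifts repeat with period 5: JWSGM

JWSGM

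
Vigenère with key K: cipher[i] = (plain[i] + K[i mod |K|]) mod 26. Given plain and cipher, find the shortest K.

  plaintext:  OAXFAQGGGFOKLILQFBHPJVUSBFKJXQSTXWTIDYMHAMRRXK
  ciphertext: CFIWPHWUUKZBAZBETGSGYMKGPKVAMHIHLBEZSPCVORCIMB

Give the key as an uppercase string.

OFLRPRQO

  i= 0: C-O = 14 → O
  i= 1: F-A =  5 → F
  i= 2: I-X = 11 → L
  i= 3: W-F = 17 → R
  i= 4: P-A = 15 → P
  i= 5: H-Q = 17 → R
  i= 6: W-G = 16 → Q
  i= 7: U-G = 14 → O
  i= 8: U-G = 14 → O
  i= 9: K-F =  5 → F
  i=10: Z-O = 11 → L
  i=11: B-K = 17 → R
  i=12: A-L = 15 → P
  i=13: Z-I = 17 → R
  i=14: B-L = 16 → Q
  i=15: E-Q = 14 → O
  i=16: T-F = 14 → O
  i=17: G-B =  5 → F
  i=18: S-H = 11 → L
  i=19: G-P = 17 → R
  i=20: Y-J = 15 → P
  i=21: M-V = 17 → R
  i=22: K-U = 16 → Q
  i=23: G-S = 14 → O
  i=24: P-B = 14 → O
  i=25: K-F =  5 → F
  i=26: V-K = 11 → L
  i=27: A-J = 17 → R
  i=28: M-X = 15 → P
  i=29: H-Q = 17 → R
  i=30: I-S = 16 → Q
  i=31: H-T = 14 → O
  i=32: L-X = 14 → O
  i=33: B-W =  5 → F
  i=34: E-T = 11 → L
  i=35: Z-I = 17 → R
  i=36: S-D = 15 → P
  i=37: P-Y = 17 → R
  i=38: C-M = 16 → Q
  i=39: V-H = 14 → O
  i=40: O-A = 14 → O
  i=41: R-M =  5 → F
  i=42: C-R = 11 → L
  i=43: I-R = 17 → R
  i=44: M-X = 15 → P
  i=45: B-K = 17 → R
  shifts repeat with period 8: OFLRPRQO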